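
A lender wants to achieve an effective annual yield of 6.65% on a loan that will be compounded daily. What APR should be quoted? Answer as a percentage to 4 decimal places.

6.4388%

(1 + r/365)^365 − 1 = 0.0665, so 1 + r/365 = 1.0665^(1/365).
r/365 = 0.000176, so r = 0.064388 = 6.4388%.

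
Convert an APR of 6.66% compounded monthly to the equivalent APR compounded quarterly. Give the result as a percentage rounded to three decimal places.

6.697%

EAR = (1 + 0.0666/12)^12 − 1 = 0.068671.
Solve (1 + r/4)^4 = 1.068671: r/4 = 1.068671^(1/4) − 1 = 0.016743, so r = 0.066970 = 6.697%.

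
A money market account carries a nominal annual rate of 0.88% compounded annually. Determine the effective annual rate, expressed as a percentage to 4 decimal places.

0.8800%

Annual compounding means the effective rate equals the nominal rate: 0.8800%.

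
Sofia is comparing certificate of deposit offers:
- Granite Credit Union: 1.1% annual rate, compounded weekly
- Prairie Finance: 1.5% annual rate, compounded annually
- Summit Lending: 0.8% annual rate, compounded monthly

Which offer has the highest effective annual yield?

Prairie Finance

Granite Credit Union: (1 + 0.011/52)^52 − 1 = 1.106%
Prairie Finance: compounded annually, EAR = 1.500%
Summit Lending: (1 + 0.008/12)^12 − 1 = 0.803%
The highest effective annual rate is Prairie Finance at 1.500%.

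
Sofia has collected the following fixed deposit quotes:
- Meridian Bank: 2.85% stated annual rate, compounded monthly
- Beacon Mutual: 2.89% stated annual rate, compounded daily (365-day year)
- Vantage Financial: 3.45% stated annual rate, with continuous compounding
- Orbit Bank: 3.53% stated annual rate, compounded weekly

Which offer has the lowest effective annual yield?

Meridian Bank: (1 + 0.0285/12)^12 − 1 = 2.888%
Beacon Mutual: (1 + 0.0289/365)^365 − 1 = 2.932%
Vantage Financial: e^0.0345 − 1 = 3.510%
Orbit Bank: (1 + 0.0353/52)^52 − 1 = 3.592%
The lowest effective annual rate is Meridian Bank at 2.888%.

Meridian Bank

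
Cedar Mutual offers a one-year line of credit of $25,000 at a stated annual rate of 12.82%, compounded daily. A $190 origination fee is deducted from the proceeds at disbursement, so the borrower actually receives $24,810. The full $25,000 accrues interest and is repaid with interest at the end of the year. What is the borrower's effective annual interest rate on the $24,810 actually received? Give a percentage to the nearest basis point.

Amount owed after one year: 25,000 × (1 + 0.1282/365)^365 = 25,000 × 1.136755 = $28,418.87.
Effective rate on net proceeds: 28,418.87 / 24,810 − 1 = 0.145460 = 14.55%.

14.55%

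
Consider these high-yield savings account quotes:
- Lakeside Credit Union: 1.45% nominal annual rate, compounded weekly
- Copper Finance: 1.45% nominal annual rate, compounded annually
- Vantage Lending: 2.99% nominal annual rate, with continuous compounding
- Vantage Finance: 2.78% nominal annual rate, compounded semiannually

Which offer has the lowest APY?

Copper Finance

Lakeside Credit Union: (1 + 0.0145/52)^52 − 1 = 1.460%
Copper Finance: compounded annually, EAR = 1.450%
Vantage Lending: e^0.0299 − 1 = 3.035%
Vantage Finance: (1 + 0.0278/2)^2 − 1 = 2.799%
The lowest effective annual rate is Copper Finance at 1.450%.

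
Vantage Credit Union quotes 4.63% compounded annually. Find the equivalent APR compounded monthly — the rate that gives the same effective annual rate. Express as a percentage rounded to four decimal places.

Compounded annually, EAR = nominal = 0.046300.
Solve (1 + r/12)^12 = 1.046300: r/12 = 1.046300^(1/12) − 1 = 0.003779, so r = 0.045346 = 4.5346%.

4.5346%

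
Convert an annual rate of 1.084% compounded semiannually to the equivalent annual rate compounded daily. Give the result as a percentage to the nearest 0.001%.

EAR = (1 + 0.01084/2)^2 − 1 = 0.010869.
Solve (1 + r/365)^365 = 1.010869: r/365 = 1.010869^(1/365) − 1 = 0.000030, so r = 0.010811 = 1.081%.

1.081%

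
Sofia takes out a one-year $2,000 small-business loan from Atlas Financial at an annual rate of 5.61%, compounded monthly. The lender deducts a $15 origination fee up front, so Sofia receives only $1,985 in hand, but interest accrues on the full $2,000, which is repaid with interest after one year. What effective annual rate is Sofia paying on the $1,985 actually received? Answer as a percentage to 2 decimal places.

6.56%

Amount owed after one year: 2,000 × (1 + 0.0561/12)^12 = 2,000 × 1.057565 = $2,115.13.
Effective rate on net proceeds: 2,115.13 / 1,985 − 1 = 0.065557 = 6.56%.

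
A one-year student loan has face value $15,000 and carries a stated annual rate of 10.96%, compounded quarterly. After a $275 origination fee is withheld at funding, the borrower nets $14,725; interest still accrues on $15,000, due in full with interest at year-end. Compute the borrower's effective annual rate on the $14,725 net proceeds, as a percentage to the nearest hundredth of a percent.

Amount owed after one year: 15,000 × (1 + 0.1096/4)^4 = 15,000 × 1.114187 = $16,712.81.
Effective rate on net proceeds: 16,712.81 / 14,725 − 1 = 0.134996 = 13.50%.

13.50%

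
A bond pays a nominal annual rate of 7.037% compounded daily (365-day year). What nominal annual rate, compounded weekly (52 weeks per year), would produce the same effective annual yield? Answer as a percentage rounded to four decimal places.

EAR = (1 + 0.07037/365)^365 − 1 = 0.072898.
Solve (1 + r/52)^52 = 1.072898: r/52 = 1.072898^(1/52) − 1 = 0.001354, so r = 0.070411 = 7.0411%.

7.0411%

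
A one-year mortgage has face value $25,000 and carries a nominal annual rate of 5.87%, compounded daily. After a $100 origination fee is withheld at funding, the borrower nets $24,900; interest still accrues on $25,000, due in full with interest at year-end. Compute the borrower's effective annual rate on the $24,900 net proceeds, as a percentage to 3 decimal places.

6.471%

Amount owed after one year: 25,000 × (1 + 0.0587/365)^365 = 25,000 × 1.060452 = $26,511.30.
Effective rate on net proceeds: 26,511.30 / 24,900 − 1 = 0.064711 = 6.471%.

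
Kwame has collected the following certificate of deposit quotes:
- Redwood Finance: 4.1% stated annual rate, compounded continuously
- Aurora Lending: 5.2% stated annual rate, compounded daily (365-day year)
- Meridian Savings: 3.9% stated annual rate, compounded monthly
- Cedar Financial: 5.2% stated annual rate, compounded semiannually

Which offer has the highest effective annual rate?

Redwood Finance: e^0.041 − 1 = 4.185%
Aurora Lending: (1 + 0.052/365)^365 − 1 = 5.337%
Meridian Savings: (1 + 0.039/12)^12 − 1 = 3.970%
Cedar Financial: (1 + 0.052/2)^2 − 1 = 5.268%
The highest effective annual rate is Aurora Lending at 5.337%.

Aurora Lending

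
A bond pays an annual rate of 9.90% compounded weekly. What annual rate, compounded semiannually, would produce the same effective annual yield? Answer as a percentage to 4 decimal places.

EAR = (1 + 0.0990/52)^52 − 1 = 0.103962.
Solve (1 + r/2)^2 = 1.103962: r/2 = 1.103962^(1/2) − 1 = 0.050696, so r = 0.101392 = 10.1392%.

10.1392%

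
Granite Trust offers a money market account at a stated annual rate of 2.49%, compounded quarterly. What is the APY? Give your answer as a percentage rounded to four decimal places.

EAR = (1 + 0.0249/4)^4 − 1.
= (1 + 0.006225)^4 − 1 = 1.025133 − 1 = 2.5133%.

2.5133%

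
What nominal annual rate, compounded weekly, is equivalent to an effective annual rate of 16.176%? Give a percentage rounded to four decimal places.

(1 + r/52)^52 − 1 = 0.16176, so 1 + r/52 = 1.16176^(1/52).
r/52 = 0.002888, so r = 0.150152 = 15.0152%.

15.0152%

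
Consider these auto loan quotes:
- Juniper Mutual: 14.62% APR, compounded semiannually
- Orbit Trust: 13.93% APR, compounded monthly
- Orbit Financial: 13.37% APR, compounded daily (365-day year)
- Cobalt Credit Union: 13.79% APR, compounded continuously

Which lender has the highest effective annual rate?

Juniper Mutual: (1 + 0.1462/2)^2 − 1 = 15.154%
Orbit Trust: (1 + 0.1393/12)^12 − 1 = 14.855%
Orbit Financial: (1 + 0.1337/365)^365 − 1 = 14.302%
Cobalt Credit Union: e^0.1379 − 1 = 14.786%
The highest effective annual rate is Juniper Mutual at 15.154%.

Juniper Mutual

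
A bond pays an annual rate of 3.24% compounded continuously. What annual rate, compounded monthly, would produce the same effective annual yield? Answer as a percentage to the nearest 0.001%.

3.244%

EAR under continuous compounding: e^0.0324 − 1 = 0.032931.
Solve (1 + r/12)^12 = 1.032931: r/12 = 1.032931^(1/12) − 1 = 0.002704, so r = 0.032444 = 3.244%.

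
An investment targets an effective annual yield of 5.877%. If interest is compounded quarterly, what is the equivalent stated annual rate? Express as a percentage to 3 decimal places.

5.752%

(1 + r/4)^4 − 1 = 0.05877, so 1 + r/4 = 1.05877^(1/4).
r/4 = 0.014379, so r = 0.057517 = 5.752%.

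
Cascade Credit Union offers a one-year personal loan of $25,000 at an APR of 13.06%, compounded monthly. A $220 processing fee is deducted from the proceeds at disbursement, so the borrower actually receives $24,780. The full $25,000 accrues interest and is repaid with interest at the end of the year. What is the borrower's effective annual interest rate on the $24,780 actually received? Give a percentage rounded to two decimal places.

14.88%

Amount owed after one year: 25,000 × (1 + 0.1306/12)^12 = 25,000 × 1.138708 = $28,467.70.
Effective rate on net proceeds: 28,467.70 / 24,780 − 1 = 0.148818 = 14.88%.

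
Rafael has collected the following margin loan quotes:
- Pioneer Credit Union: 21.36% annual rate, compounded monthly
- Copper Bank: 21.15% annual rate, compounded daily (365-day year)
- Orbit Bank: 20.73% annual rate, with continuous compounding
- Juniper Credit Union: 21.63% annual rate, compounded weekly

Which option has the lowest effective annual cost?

Pioneer Credit Union: (1 + 0.2136/12)^12 − 1 = 23.580%
Copper Bank: (1 + 0.2115/365)^365 − 1 = 23.545%
Orbit Bank: e^0.2073 − 1 = 23.035%
Juniper Credit Union: (1 + 0.2163/52)^52 − 1 = 24.092%
The lowest effective annual rate is Orbit Bank at 23.035%.

Orbit Bank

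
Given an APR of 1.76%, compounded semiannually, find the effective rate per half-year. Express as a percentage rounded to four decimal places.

With a nominal annual rate compounded semiannually, the periodic rate is the nominal rate divided by 2.
i = 0.0176 / 2 = 0.0088000 = 0.8800%.

0.8800%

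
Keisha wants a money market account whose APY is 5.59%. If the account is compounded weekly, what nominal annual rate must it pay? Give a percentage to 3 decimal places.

(1 + r/52)^52 − 1 = 0.0559, so 1 + r/52 = 1.0559^(1/52).
r/52 = 0.001047, so r = 0.054422 = 5.442%.

5.442%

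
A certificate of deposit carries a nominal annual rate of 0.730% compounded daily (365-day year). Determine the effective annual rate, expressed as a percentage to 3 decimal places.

EAR = (1 + 0.00730/365)^365 − 1.
= 1.007327 − 1 = 0.733%.

0.733%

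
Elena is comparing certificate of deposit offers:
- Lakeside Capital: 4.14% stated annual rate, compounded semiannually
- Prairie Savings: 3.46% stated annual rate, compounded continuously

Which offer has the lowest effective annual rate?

Lakeside Capital: (1 + 0.0414/2)^2 − 1 = 4.183%
Prairie Savings: e^0.0346 − 1 = 3.521%
The lowest effective annual rate is Prairie Savings at 3.521%.

Prairie Savings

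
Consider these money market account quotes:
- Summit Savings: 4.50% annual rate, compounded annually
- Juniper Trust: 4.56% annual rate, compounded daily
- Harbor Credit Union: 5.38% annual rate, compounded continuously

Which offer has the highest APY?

Harbor Credit Union

Summit Savings: compounded annually, EAR = 4.500%
Juniper Trust: (1 + 0.0456/365)^365 − 1 = 4.665%
Harbor Credit Union: e^0.0538 − 1 = 5.527%
The highest effective annual rate is Harbor Credit Union at 5.527%.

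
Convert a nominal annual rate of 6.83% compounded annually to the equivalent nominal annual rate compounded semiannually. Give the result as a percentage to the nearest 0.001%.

Compounded annually, EAR = nominal = 0.068300.
Solve (1 + r/2)^2 = 1.068300: r/2 = 1.068300^(1/2) − 1 = 0.033586, so r = 0.067172 = 6.717%.

6.717%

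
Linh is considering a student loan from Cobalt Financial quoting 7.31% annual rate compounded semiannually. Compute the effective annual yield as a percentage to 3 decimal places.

EAR = (1 + 0.0731/2)^2 − 1.
= 1.074436 − 1 = 7.444%.

7.444%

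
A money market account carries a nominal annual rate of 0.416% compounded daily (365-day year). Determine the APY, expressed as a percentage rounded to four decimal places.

EAR = (1 + 0.00416/365)^365 − 1.
= (1 + 0.000011)^365 − 1 = 1.004169 − 1 = 0.4169%.

0.4169%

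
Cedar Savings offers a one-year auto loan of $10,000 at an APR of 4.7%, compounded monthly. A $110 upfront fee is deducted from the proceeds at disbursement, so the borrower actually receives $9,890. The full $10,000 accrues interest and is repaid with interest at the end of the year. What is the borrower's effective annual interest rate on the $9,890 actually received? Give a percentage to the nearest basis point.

5.97%

Amount owed after one year: 10,000 × (1 + 0.047/12)^12 = 10,000 × 1.048026 = $10,480.26.
Effective rate on net proceeds: 10,480.26 / 9,890 − 1 = 0.059682 = 5.97%.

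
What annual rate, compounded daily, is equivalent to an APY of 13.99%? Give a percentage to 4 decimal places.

(1 + r/365)^365 − 1 = 0.1399, so 1 + r/365 = 1.1399^(1/365).
r/365 = 0.000359, so r = 0.130964 = 13.0964%.

13.0964%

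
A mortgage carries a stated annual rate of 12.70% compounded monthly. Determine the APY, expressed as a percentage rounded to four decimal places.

13.4660%

EAR = (1 + 0.1270/12)^12 − 1.
= (1 + 0.010583)^12 − 1 = 1.134660 − 1 = 13.4660%.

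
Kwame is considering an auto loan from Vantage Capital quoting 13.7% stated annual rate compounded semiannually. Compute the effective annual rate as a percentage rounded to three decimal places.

EAR = (1 + 0.137/2)^2 − 1.
= (1 + 0.068500)^2 − 1 = 1.141692 − 1 = 14.169%.

14.169%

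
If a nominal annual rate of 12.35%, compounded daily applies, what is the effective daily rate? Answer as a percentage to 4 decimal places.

0.0338%

With a nominal annual rate compounded daily, the periodic rate is the nominal rate divided by 365.
i = 0.1235 / 365 = 0.0003384 = 0.0338%.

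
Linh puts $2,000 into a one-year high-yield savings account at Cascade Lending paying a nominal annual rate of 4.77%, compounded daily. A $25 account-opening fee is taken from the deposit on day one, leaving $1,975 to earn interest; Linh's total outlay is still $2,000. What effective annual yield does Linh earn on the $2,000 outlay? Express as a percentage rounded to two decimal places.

Value after one year: 1,975 × (1 + 0.0477/365)^365 = 1,975 × 1.048853 = $2,071.48.
Effective yield on the $2,000 outlay: 2,071.48 / 2,000 − 1 = 0.035742 = 3.57%.

3.57%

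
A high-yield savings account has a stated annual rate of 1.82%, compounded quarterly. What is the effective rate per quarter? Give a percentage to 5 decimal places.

With a nominal annual rate compounded quarterly, the periodic rate is the nominal rate divided by 4.
i = 0.0182 / 4 = 0.0045500 = 0.45500%.

0.45500%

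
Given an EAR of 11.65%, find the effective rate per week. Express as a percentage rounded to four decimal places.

0.2121%

The per-week rate i satisfies (1 + i)^52 = 1 + 0.1165.
i = 1.1165^(1/52) − 1 = 0.0021215 = 0.2121%.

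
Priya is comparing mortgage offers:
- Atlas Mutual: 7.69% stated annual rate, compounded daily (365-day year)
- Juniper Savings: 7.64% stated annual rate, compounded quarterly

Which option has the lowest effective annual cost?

Atlas Mutual: (1 + 0.0769/365)^365 − 1 = 7.993%
Juniper Savings: (1 + 0.0764/4)^4 − 1 = 7.862%
The lowest effective annual rate is Juniper Savings at 7.862%.

Juniper Savings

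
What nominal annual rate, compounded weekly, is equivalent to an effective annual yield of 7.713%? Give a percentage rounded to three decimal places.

7.435%

(1 + r/52)^52 − 1 = 0.07713, so 1 + r/52 = 1.07713^(1/52).
r/52 = 0.001430, so r = 0.074353 = 7.435%.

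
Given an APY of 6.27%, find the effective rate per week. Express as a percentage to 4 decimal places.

0.1170%

The per-week rate i satisfies (1 + i)^52 = 1 + 0.0627.
i = 1.0627^(1/52) − 1 = 0.0011702 = 0.1170%.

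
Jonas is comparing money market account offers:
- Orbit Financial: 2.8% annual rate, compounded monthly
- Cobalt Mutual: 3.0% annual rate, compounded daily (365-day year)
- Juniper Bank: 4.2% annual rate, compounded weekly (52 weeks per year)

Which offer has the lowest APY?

Orbit Financial: (1 + 0.028/12)^12 − 1 = 2.836%
Cobalt Mutual: (1 + 0.030/365)^365 − 1 = 3.045%
Juniper Bank: (1 + 0.042/52)^52 − 1 = 4.288%
The lowest effective annual rate is Orbit Financial at 2.836%.

Orbit Financial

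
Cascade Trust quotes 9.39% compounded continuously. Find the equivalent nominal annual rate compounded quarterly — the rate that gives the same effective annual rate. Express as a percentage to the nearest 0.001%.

EAR under continuous compounding: e^0.0939 − 1 = 0.098450.
Solve (1 + r/4)^4 = 1.098450: r/4 = 1.098450^(1/4) − 1 = 0.023753, so r = 0.095011 = 9.501%.

9.501%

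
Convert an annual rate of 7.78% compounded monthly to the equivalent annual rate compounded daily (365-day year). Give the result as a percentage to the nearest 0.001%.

EAR = (1 + 0.0778/12)^12 − 1 = 0.080635.
Solve (1 + r/365)^365 = 1.080635: r/365 = 1.080635^(1/365) − 1 = 0.000212, so r = 0.077557 = 7.756%.

7.756%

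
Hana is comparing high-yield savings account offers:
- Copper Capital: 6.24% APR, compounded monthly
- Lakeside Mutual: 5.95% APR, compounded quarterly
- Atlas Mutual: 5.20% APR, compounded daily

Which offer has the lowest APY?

Atlas Mutual

Copper Capital: (1 + 0.0624/12)^12 − 1 = 6.422%
Lakeside Mutual: (1 + 0.0595/4)^4 − 1 = 6.084%
Atlas Mutual: (1 + 0.0520/365)^365 − 1 = 5.337%
The lowest effective annual rate is Atlas Mutual at 5.337%.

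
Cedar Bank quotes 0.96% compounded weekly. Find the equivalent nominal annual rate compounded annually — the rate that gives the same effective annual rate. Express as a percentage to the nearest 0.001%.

0.965%

EAR = (1 + 0.0096/52)^52 − 1 = 0.009645.
Compounded annually, the equivalent nominal rate is the EAR itself: 0.965%.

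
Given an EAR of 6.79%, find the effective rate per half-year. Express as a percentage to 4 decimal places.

3.3392%

The per-half-year rate i satisfies (1 + i)^2 = 1 + 0.0679.
i = 1.0679^(1/2) − 1 = 0.0333925 = 3.3392%.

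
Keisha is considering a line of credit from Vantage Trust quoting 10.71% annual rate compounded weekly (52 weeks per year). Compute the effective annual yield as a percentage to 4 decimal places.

EAR = (1 + 0.1071/52)^52 − 1.
= (1 + 0.002060)^52 − 1 = 1.112923 − 1 = 11.2923%.

11.2923%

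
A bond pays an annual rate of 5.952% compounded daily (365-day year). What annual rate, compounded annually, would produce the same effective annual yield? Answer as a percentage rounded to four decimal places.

6.1322%

EAR = (1 + 0.05952/365)^365 − 1 = 0.061322.
Compounded annually, the equivalent nominal rate is the EAR itself: 6.1322%.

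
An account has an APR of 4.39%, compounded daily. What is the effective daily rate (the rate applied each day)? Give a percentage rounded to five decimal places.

0.01203%

With a nominal annual rate compounded daily, the periodic rate is the nominal rate divided by 365.
i = 0.0439 / 365 = 0.0001203 = 0.01203%.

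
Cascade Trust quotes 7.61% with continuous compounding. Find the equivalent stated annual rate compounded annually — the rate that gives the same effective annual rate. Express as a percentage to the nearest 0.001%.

7.907%

EAR under continuous compounding: e^0.0761 − 1 = 0.079070.
Compounded annually, the equivalent nominal rate is the EAR itself: 7.907%.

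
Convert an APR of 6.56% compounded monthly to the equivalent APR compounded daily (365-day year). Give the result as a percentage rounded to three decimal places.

6.543%

EAR = (1 + 0.0656/12)^12 − 1 = 0.067609.
Solve (1 + r/365)^365 = 1.067609: r/365 = 1.067609^(1/365) − 1 = 0.000179, so r = 0.065427 = 6.543%.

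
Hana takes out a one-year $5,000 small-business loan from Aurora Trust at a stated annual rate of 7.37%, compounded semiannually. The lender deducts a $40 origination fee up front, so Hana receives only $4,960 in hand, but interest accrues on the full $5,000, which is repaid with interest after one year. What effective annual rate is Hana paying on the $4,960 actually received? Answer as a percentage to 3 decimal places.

Amount owed after one year: 5,000 × (1 + 0.0737/2)^2 = 5,000 × 1.075058 = $5,375.29.
Effective rate on net proceeds: 5,375.29 / 4,960 − 1 = 0.083728 = 8.373%.

8.373%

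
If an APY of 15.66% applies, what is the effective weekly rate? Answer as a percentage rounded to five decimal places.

The per-week rate i satisfies (1 + i)^52 = 1 + 0.1566.
i = 1.1566^(1/52) − 1 = 0.0028017 = 0.28017%.

0.28017%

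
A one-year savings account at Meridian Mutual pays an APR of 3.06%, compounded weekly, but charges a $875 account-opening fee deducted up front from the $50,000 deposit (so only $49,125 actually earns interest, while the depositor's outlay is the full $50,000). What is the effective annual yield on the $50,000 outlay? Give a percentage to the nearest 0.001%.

Value after one year: 49,125 × (1 + 0.0306/52)^52 = 49,125 × 1.031064 = $50,651.00.
Effective yield on the $50,000 outlay: 50,651.00 / 50,000 − 1 = 0.013020 = 1.302%.

1.302%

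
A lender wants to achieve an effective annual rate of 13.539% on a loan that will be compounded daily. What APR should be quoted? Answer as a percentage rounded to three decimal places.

(1 + r/365)^365 − 1 = 0.13539, so 1 + r/365 = 1.13539^(1/365).
r/365 = 0.000348, so r = 0.126998 = 12.700%.

12.700%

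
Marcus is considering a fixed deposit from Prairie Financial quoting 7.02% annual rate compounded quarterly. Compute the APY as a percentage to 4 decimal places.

7.2070%

EAR = (1 + 0.0702/4)^4 − 1.
= (1 + 0.017550)^4 − 1 = 1.072070 − 1 = 7.2070%.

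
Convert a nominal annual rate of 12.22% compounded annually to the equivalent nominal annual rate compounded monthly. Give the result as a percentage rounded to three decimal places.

11.585%

Compounded annually, EAR = nominal = 0.122200.
Solve (1 + r/12)^12 = 1.122200: r/12 = 1.122200^(1/12) − 1 = 0.009654, so r = 0.115847 = 11.585%.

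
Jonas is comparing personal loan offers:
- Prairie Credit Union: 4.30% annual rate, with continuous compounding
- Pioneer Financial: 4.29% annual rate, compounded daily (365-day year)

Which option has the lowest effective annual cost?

Pioneer Financial

Prairie Credit Union: e^0.0430 − 1 = 4.394%
Pioneer Financial: (1 + 0.0429/365)^365 − 1 = 4.383%
The lowest effective annual rate is Pioneer Financial at 4.383%.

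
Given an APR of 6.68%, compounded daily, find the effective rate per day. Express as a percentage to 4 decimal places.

With a nominal annual rate compounded daily, the periodic rate is the nominal rate divided by 365.
i = 0.0668 / 365 = 0.0001830 = 0.0183%.

0.0183%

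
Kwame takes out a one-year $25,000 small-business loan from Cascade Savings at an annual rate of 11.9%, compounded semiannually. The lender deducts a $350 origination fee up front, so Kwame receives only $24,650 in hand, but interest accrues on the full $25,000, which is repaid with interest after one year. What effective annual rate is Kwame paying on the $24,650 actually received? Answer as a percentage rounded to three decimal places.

Amount owed after one year: 25,000 × (1 + 0.119/2)^2 = 25,000 × 1.122540 = $28,063.51.
Effective rate on net proceeds: 28,063.51 / 24,650 − 1 = 0.138479 = 13.848%.

13.848%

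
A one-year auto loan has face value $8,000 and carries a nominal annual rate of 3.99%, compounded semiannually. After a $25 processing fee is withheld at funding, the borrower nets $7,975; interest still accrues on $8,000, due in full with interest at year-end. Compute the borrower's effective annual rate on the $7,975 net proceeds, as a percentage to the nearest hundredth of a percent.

4.36%

Amount owed after one year: 8,000 × (1 + 0.0399/2)^2 = 8,000 × 1.040298 = $8,322.38.
Effective rate on net proceeds: 8,322.38 / 7,975 − 1 = 0.043559 = 4.36%.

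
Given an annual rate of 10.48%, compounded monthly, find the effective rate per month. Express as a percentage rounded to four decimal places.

With a nominal annual rate compounded monthly, the periodic rate is the nominal rate divided by 12.
i = 0.1048 / 12 = 0.0087333 = 0.8733%.

0.8733%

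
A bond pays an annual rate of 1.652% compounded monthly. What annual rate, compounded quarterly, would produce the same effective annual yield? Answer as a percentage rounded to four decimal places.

1.6543%

EAR = (1 + 0.01652/12)^12 − 1 = 0.016646.
Solve (1 + r/4)^4 = 1.016646: r/4 = 1.016646^(1/4) − 1 = 0.004136, so r = 0.016543 = 1.6543%.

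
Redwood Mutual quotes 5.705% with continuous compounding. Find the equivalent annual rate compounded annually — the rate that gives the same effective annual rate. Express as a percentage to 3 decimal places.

5.871%

EAR under continuous compounding: e^0.05705 − 1 = 0.058709.
Compounded annually, the equivalent nominal rate is the EAR itself: 5.871%.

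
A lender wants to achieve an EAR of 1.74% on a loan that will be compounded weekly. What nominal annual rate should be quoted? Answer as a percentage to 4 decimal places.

(1 + r/52)^52 − 1 = 0.0174, so 1 + r/52 = 1.0174^(1/52).
r/52 = 0.000332, so r = 0.017253 = 1.7253%.

1.7253%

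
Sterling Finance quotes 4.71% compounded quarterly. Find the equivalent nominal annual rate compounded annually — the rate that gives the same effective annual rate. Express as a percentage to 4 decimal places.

EAR = (1 + 0.0471/4)^4 − 1 = 0.047938.
Compounded annually, the equivalent nominal rate is the EAR itself: 4.7938%.

4.7938%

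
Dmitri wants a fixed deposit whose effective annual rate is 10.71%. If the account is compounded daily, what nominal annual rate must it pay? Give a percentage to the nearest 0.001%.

10.176%

(1 + r/365)^365 − 1 = 0.1071, so 1 + r/365 = 1.1071^(1/365).
r/365 = 0.000279, so r = 0.101758 = 10.176%.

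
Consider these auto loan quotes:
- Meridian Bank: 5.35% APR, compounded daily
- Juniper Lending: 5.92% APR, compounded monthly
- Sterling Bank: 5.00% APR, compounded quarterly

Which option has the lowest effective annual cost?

Meridian Bank: (1 + 0.0535/365)^365 − 1 = 5.495%
Juniper Lending: (1 + 0.0592/12)^12 − 1 = 6.083%
Sterling Bank: (1 + 0.0500/4)^4 − 1 = 5.095%
The lowest effective annual rate is Sterling Bank at 5.095%.

Sterling Bank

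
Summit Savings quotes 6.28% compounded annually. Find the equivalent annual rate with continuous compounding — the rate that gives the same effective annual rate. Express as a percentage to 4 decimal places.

6.0907%

Compounded annually, EAR = nominal = 0.062800.
Equivalent continuous rate: r = ln(1 + 0.062800) = 0.060907 = 6.0907%.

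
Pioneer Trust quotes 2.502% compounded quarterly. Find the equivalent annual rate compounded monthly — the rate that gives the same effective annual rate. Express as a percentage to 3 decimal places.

2.497%

EAR = (1 + 0.02502/4)^4 − 1 = 0.025256.
Solve (1 + r/12)^12 = 1.025256: r/12 = 1.025256^(1/12) − 1 = 0.002081, so r = 0.024968 = 2.497%.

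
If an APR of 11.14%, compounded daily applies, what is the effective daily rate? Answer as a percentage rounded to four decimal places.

0.0305%

With a nominal annual rate compounded daily, the periodic rate is the nominal rate divided by 365.
i = 0.1114 / 365 = 0.0003052 = 0.0305%.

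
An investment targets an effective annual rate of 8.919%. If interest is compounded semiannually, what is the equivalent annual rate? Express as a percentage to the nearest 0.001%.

(1 + r/2)^2 − 1 = 0.08919, so 1 + r/2 = 1.08919^(1/2).
r/2 = 0.043643, so r = 0.087285 = 8.729%.

8.729%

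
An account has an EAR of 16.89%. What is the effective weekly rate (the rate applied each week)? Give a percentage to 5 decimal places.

The per-week rate i satisfies (1 + i)^52 = 1 + 0.1689.
i = 1.1689^(1/52) − 1 = 0.0030057 = 0.30057%.

0.30057%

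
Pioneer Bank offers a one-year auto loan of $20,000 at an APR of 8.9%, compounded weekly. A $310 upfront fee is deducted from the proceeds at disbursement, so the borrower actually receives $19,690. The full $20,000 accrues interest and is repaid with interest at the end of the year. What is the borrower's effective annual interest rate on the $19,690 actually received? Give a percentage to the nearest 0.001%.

11.021%

Amount owed after one year: 20,000 × (1 + 0.089/52)^52 = 20,000 × 1.092998 = $21,859.95.
Effective rate on net proceeds: 21,859.95 / 19,690 − 1 = 0.110206 = 11.021%.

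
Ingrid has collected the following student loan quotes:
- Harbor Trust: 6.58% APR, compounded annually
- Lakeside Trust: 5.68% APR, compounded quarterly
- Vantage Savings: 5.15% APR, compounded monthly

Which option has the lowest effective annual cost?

Vantage Savings

Harbor Trust: compounded annually, EAR = 6.580%
Lakeside Trust: (1 + 0.0568/4)^4 − 1 = 5.802%
Vantage Savings: (1 + 0.0515/12)^12 − 1 = 5.273%
The lowest effective annual rate is Vantage Savings at 5.273%.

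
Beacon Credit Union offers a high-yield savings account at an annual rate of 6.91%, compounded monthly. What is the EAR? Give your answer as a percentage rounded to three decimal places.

EAR = (1 + 0.0691/12)^12 − 1.
= 1.071331 − 1 = 7.133%.

7.133%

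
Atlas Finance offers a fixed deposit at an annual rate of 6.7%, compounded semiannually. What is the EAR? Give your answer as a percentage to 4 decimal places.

EAR = (1 + 0.067/2)^2 − 1.
= (1 + 0.033500)^2 − 1 = 1.068122 − 1 = 6.8122%.

6.8122%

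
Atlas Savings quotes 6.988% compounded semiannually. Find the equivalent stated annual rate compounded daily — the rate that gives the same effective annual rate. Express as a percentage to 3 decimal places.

EAR = (1 + 0.06988/2)^2 − 1 = 0.071101.
Solve (1 + r/365)^365 = 1.071101: r/365 = 1.071101^(1/365) − 1 = 0.000188, so r = 0.068693 = 6.869%.

6.869%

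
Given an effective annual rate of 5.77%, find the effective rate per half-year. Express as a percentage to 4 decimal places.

2.8445%

The per-half-year rate i satisfies (1 + i)^2 = 1 + 0.0577.
i = 1.0577^(1/2) − 1 = 0.0284454 = 2.8445%.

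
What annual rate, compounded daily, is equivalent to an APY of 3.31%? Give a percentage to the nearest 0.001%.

(1 + r/365)^365 − 1 = 0.0331, so 1 + r/365 = 1.0331^(1/365).
r/365 = 0.000089, so r = 0.032565 = 3.257%.

3.257%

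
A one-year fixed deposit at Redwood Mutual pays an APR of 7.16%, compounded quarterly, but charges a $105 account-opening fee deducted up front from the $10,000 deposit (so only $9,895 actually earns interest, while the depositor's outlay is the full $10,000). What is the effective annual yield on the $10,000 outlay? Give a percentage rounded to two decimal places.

6.23%

Value after one year: 9,895 × (1 + 0.0716/4)^4 = 9,895 × 1.073546 = $10,622.73.
Effective yield on the $10,000 outlay: 10,622.73 / 10,000 − 1 = 0.062273 = 6.23%.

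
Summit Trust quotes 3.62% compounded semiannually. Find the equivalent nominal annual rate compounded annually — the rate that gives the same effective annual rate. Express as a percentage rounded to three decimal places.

EAR = (1 + 0.0362/2)^2 − 1 = 0.036528.
Compounded annually, the equivalent nominal rate is the EAR itself: 3.653%.

3.653%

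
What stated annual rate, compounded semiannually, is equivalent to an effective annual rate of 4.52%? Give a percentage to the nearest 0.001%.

(1 + r/2)^2 − 1 = 0.0452, so 1 + r/2 = 1.0452^(1/2).
r/2 = 0.022350, so r = 0.044700 = 4.470%.

4.470%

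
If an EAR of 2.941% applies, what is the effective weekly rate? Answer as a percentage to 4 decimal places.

The per-week rate i satisfies (1 + i)^52 = 1 + 0.02941.
i = 1.02941^(1/52) − 1 = 0.0005576 = 0.0558%.

0.0558%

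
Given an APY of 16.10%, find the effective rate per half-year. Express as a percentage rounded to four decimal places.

7.7497%

The per-half-year rate i satisfies (1 + i)^2 = 1 + 0.1610.
i = 1.1610^(1/2) − 1 = 0.0774971 = 7.7497%.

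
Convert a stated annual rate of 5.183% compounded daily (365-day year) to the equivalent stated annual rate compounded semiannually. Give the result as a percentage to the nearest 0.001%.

5.250%

EAR = (1 + 0.05183/365)^365 − 1 = 0.053193.
Solve (1 + r/2)^2 = 1.053193: r/2 = 1.053193^(1/2) − 1 = 0.026252, so r = 0.052504 = 5.250%.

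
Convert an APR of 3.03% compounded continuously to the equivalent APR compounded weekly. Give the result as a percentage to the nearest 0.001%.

3.031%

EAR under continuous compounding: e^0.0303 − 1 = 0.030764.
Solve (1 + r/52)^52 = 1.030764: r/52 = 1.030764^(1/52) − 1 = 0.000583, so r = 0.030309 = 3.031%.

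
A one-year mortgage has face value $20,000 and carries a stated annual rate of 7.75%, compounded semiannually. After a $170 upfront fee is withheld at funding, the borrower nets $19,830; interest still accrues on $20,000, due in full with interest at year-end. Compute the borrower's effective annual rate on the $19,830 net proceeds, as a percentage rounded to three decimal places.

Amount owed after one year: 20,000 × (1 + 0.0775/2)^2 = 20,000 × 1.079002 = $21,580.03.
Effective rate on net proceeds: 21,580.03 / 19,830 − 1 = 0.088252 = 8.825%.

8.825%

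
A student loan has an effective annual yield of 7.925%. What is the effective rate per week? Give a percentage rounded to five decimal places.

0.14677%

The per-week rate i satisfies (1 + i)^52 = 1 + 0.07925.
i = 1.07925^(1/52) − 1 = 0.0014677 = 0.14677%.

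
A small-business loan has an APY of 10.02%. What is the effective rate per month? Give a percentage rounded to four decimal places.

0.7989%

The per-month rate i satisfies (1 + i)^12 = 1 + 0.1002.
i = 1.1002^(1/12) − 1 = 0.0079894 = 0.7989%.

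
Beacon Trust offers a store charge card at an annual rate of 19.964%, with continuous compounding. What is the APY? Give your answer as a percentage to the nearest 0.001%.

22.096%

With continuous compounding, EAR = e^0.19964 − 1.
e^0.19964 = 1.220963, so EAR = 0.220963 = 22.096%.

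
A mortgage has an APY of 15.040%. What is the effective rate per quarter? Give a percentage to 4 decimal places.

The per-quarter rate i satisfies (1 + i)^4 = 1 + 0.15040.
i = 1.15040^(1/4) − 1 = 0.0356481 = 3.5648%.

3.5648%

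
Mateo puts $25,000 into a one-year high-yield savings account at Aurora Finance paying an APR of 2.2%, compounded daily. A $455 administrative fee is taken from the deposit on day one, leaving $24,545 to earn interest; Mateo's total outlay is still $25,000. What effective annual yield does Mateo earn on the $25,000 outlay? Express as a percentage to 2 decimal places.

Value after one year: 24,545 × (1 + 0.022/365)^365 = 24,545 × 1.022243 = $25,090.96.
Effective yield on the $25,000 outlay: 25,090.96 / 25,000 − 1 = 0.003638 = 0.36%.

0.36%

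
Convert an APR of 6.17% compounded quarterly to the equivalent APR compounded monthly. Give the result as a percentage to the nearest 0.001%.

6.139%

EAR = (1 + 0.0617/4)^4 − 1 = 0.063142.
Solve (1 + r/12)^12 = 1.063142: r/12 = 1.063142^(1/12) − 1 = 0.005115, so r = 0.061385 = 6.139%.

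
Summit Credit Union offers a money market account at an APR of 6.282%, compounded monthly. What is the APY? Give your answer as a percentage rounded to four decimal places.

EAR = (1 + 0.06282/12)^12 − 1.
= 1.064661 − 1 = 6.4661%.

6.4661%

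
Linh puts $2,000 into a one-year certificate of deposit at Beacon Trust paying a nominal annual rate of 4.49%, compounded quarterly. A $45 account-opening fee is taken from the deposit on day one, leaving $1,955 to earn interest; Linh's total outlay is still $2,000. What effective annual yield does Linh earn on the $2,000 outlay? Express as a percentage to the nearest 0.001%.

2.213%

Value after one year: 1,955 × (1 + 0.0449/4)^4 = 1,955 × 1.045662 = $2,044.27.
Effective yield on the $2,000 outlay: 2,044.27 / 2,000 − 1 = 0.022134 = 2.213%.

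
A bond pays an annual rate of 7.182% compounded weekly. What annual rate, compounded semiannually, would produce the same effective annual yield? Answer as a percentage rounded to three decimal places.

EAR = (1 + 0.07182/52)^52 − 1 = 0.074409.
Solve (1 + r/2)^2 = 1.074409: r/2 = 1.074409^(1/2) − 1 = 0.036537, so r = 0.073074 = 7.307%.

7.307%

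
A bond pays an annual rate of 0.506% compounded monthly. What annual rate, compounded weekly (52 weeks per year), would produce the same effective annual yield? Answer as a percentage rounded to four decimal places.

EAR = (1 + 0.00506/12)^12 − 1 = 0.005072.
Solve (1 + r/52)^52 = 1.005072: r/52 = 1.005072^(1/52) − 1 = 0.000097, so r = 0.005059 = 0.5059%.

0.5059%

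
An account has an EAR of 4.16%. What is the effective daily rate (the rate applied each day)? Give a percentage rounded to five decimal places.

The per-day rate i satisfies (1 + i)^365 = 1 + 0.0416.
i = 1.0416^(1/365) − 1 = 0.0001117 = 0.01117%.

0.01117%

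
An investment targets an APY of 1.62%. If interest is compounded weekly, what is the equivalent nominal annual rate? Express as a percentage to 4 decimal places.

1.6073%

(1 + r/52)^52 − 1 = 0.0162, so 1 + r/52 = 1.0162^(1/52).
r/52 = 0.000309, so r = 0.016073 = 1.6073%.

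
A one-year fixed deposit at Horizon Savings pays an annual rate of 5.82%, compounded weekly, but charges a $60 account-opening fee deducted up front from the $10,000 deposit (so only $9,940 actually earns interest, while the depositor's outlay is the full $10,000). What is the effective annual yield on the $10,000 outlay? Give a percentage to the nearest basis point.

Value after one year: 9,940 × (1 + 0.0582/52)^52 = 9,940 × 1.059892 = $10,535.33.
Effective yield on the $10,000 outlay: 10,535.33 / 10,000 − 1 = 0.053533 = 5.35%.

5.35%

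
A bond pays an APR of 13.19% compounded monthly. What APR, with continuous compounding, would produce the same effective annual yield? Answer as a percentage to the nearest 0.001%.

13.118%

EAR = (1 + 0.1319/12)^12 − 1 = 0.140173.
Equivalent continuous rate: r = ln(1 + 0.140173) = 0.131180 = 13.118%.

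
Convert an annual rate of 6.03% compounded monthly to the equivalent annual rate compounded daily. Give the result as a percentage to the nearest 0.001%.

6.015%

EAR = (1 + 0.0603/12)^12 − 1 = 0.061995.
Solve (1 + r/365)^365 = 1.061995: r/365 = 1.061995^(1/365) − 1 = 0.000165, so r = 0.060154 = 6.015%.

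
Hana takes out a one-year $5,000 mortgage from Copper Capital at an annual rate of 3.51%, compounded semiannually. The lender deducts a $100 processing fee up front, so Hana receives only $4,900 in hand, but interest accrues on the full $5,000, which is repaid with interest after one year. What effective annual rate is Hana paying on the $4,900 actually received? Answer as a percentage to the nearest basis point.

5.65%

Amount owed after one year: 5,000 × (1 + 0.0351/2)^2 = 5,000 × 1.035408 = $5,177.04.
Effective rate on net proceeds: 5,177.04 / 4,900 − 1 = 0.056539 = 5.65%.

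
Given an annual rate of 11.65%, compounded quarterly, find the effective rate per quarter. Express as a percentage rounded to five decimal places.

With a nominal annual rate compounded quarterly, the periodic rate is the nominal rate divided by 4.
i = 0.1165 / 4 = 0.0291250 = 2.91250%.

2.91250%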